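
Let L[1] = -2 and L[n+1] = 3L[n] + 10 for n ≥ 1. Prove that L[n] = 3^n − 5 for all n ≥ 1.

Base case: L[1] = -2, and 3^1 − 5 = 3 − 5 = -2.
Assume L[r] = 3^r − 5 for some r ≥ 1.
Then L[r+1] = 3L[r] + 10 = 3·(3^r − 5) + 10 = 3^{r+1} − 15 + 10 = 3^{r+1} − 5.
So the formula holds for r+1, and by induction L[n] = 3^n − 5 for all n ≥ 1.

L[n] = 3^n − 5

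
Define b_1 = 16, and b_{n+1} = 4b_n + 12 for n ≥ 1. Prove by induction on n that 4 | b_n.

Base case: b_1 = 16 = 4·4, so 4 | b_1.
Assume 4 | b_m, so b_m = 4t for some integer t.
Then b_{m+1} = 4b_m + 12 = 4·(4t) + 12 = 4(4t + 3), so 4 | b_{m+1}.
So the property holds for m+1, and by induction 4 | b_n for all n ≥ 1.

4 | b_n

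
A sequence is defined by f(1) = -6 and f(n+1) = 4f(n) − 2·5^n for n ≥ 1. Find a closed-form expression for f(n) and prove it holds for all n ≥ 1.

Claim: f(n) = 4^n − 2·5^n.

Base case: f(1) = -6, and 4^1 − 2·5^1 = 4 − 10 = -6.
Assume f(r) = 4^r − 2·5^r for some r ≥ 1.
Then f(r+1) = 4f(r) − 2·5^r = 4·(4^r − 2·5^r) − 2·5^r = 4^{r+1} − 8·5^r − 2·5^r = 4^{r+1} − 10·5^r = 4^{r+1} − 2·5^{r+1}.
Hence f(n) = 4^n − 2·5^n for every n ≥ 1, by induction.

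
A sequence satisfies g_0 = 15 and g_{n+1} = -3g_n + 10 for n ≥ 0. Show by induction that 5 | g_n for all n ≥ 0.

Base case: g_0 = 15 = 5·3, so 5 | g_0.
Assume 5 | g_j, so g_j = 5t for some integer t.
Then g_{j+1} = -3g_j + 10 = -3·(5t) + 10 = 5(-3t + 2), so 5 | g_{j+1}.
Hence 5 | g_n for every n ≥ 0, by induction.

5 | g_n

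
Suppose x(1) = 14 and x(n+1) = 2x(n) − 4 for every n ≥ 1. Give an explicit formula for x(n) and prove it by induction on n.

Claim: x(n) = 5·2^n + 4.

Base case: x(1) = 14, and 5·2^1 + 4 = 10 + 4 = 14.
Assume x(j) = 5·2^j + 4 for some j ≥ 1.
Then x(j+1) = 2x(j) − 4 = 2·(5·2^j + 4) − 4 = 10·2^j + 8 − 4 = 5·2^{j+1} + 4.
So the formula holds for j+1, and by induction x(n) = 5·2^n + 4 for all n ≥ 1.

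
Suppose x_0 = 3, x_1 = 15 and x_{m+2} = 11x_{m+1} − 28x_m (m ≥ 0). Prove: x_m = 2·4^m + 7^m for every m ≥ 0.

Base cases: x_0 = 3 and 2·4^0 + 7^0 = 3; x_1 = 15 and 2·4^1 + 7^1 = 15.
Assume x_j = 2·4^j + 7^j for all 0 ≤ j ≤ r, where r ≥ 1.
Then x_{r+1} = 11x_r − 28x_{r−1} = 11·(2·4^r + 7^r) − 28·(2·4^{r−1} + 7^{r−1}) = 2·(11·4 − 28)4^{r−1} + (11·7 − 28)7^{r−1} = 32·4^{r−1} + 49·7^{r−1} = 2·4^{r+1} + 7^{r+1}.
This completes the inductive step, so x_m = 2·4^m + 7^m for all m ≥ 0.

x_m = 2·4^m + 7^m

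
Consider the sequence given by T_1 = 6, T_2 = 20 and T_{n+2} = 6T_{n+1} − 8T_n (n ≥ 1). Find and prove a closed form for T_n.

Claim: T_n = 2^n + 4^n.

Base cases: T_1 = 6 and 2^1 + 4^1 = 6; T_2 = 20 and 2^2 + 4^2 = 20.
Assume T_j = 2^j + 4^j for all 1 ≤ j ≤ m, where m ≥ 2.
Then T_{m+1} = 6T_m − 8T_{m−1} = 6·(2^m + 4^m) − 8·(2^{m−1} + 4^{m−1}) = (6·2 − 8)2^{m−1} + (6·4 − 8)4^{m−1} = 4·2^{m−1} + 16·4^{m−1} = 2^{m+1} + 4^{m+1}.
By strong induction, T_n = 2^n + 4^n for all n ≥ 1.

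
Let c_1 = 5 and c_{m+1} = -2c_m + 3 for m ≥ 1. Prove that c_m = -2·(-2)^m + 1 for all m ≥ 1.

Base case: c_1 = 5, and -2·(-2)^1 + 1 = 4 + 1 = 5.
Assume c_k = -2·(-2)^k + 1 for some k ≥ 1.
Then c_{k+1} = -2c_k + 3 = -2·(-2·(-2)^k + 1) + 3 = 4·(-2)^k − 2 + 3 = -2·(-2)^{k+1} + 1.
By induction, c_m = -2·(-2)^m + 1 for all m ≥ 1.

c_m = -2·(-2)^m + 1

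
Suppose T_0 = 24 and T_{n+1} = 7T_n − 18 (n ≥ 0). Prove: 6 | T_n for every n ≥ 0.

Base case: T_0 = 24 = 6·4, so 6 | T_0.
Assume 6 | T_m, so T_m = 6t for some integer t.
Then T_{m+1} = 7T_m − 18 = 7·(6t) − 18 = 6(7t − 3), so 6 | T_{m+1}.
This completes the inductive step, so 6 | T_n for all n ≥ 0.

6 | T_n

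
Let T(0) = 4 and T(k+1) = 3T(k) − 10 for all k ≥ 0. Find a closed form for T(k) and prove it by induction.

Claim: T(k) = -3^k + 5.

Base case: T(0) = 4, and -3^0 + 5 = -1 + 5 = 4.
Assume T(r) = -3^r + 5 for some r ≥ 0.
Then T(r+1) = 3T(r) − 10 = 3·(-3^r + 5) − 10 = -3^{r+1} + 15 − 10 = -3^{r+1} + 5.
By induction, T(k) = -3^k + 5 for all k ≥ 0.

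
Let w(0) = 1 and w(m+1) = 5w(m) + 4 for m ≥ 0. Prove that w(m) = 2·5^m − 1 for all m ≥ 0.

Base case: w(0) = 1, and 2·5^0 − 1 = 2 − 1 = 1.
Assume w(k) = 2·5^k − 1 for some k ≥ 0.
Then w(k+1) = 5w(k) + 4 = 5·(2·5^k − 1) + 4 = 10·5^k − 5 + 4 = 2·5^{k+1} − 1.
Hence w(m) = 2·5^m − 1 for every m ≥ 0, by induction.

w(m) = 2·5^m − 1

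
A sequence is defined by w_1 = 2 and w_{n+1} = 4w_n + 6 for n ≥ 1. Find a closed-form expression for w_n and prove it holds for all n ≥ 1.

Claim: w_n = 4^n − 2.

Base case: w_1 = 2, and 4^1 − 2 = 4 − 2 = 2.
Assume w_r = 4^r − 2 for some r ≥ 1.
Then w_{r+1} = 4w_r + 6 = 4·(4^r − 2) + 6 = 4^{r+1} − 8 + 6 = 4^{r+1} − 2.
Hence w_n = 4^n − 2 for every n ≥ 1, by induction.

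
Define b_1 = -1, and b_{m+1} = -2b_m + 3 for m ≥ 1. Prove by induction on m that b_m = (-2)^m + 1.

Base case: b_1 = -1, and (-2)^1 + 1 = -2 + 1 = -1.
Assume b_j = (-2)^j + 1 for some j ≥ 1.
Then b_{j+1} = -2b_j + 3 = -2·((-2)^j + 1) + 3 = -2·(-2)^j − 2 + 3 = (-2)^{j+1} + 1.
Hence b_m = (-2)^m + 1 for every m ≥ 1, by induction.

b_m = (-2)^m + 1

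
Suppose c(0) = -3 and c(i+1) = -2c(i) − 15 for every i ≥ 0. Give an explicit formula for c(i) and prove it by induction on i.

Claim: c(i) = 2·(-2)^i − 5.

Base case: c(0) = -3, and 2·(-2)^0 − 5 = 2 − 5 = -3.
Assume c(j) = 2·(-2)^j − 5 for some j ≥ 0.
Then c(j+1) = -2c(j) − 15 = -2·(2·(-2)^j − 5) − 15 = -4·(-2)^j + 10 − 15 = 2·(-2)^{j+1} − 5.
Hence c(i) = 2·(-2)^i − 5 for every i ≥ 0, by induction.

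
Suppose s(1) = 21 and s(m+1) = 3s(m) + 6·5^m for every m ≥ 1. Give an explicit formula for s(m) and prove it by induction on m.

Claim: s(m) = 2·3^m + 3·5^m.

Base case: s(1) = 21, and 2·3^1 + 3·5^1 = 6 + 15 = 21.
Assume s(r) = 2·3^r + 3·5^r for some r ≥ 1.
Then s(r+1) = 3s(r) + 6·5^r = 3·(2·3^r + 3·5^r) + 6·5^r = 2·3^{r+1} + 9·5^r + 6·5^r = 2·3^{r+1} + 15·5^r = 2·3^{r+1} + 3·5^{r+1}.
This completes the inductive step, so s(m) = 2·3^m + 3·5^m for all m ≥ 1.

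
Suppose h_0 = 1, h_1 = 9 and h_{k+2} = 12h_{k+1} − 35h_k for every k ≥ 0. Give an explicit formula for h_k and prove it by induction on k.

Claim: h_k = -5^k + 2·7^k.

Base cases: h_0 = 1 and -5^0 + 2·7^0 = 1; h_1 = 9 and -5^1 + 2·7^1 = 9.
Assume h_i = -5^i + 2·7^i for all 0 ≤ i ≤ j, where j ≥ 1.
Then h_{j+1} = 12h_j − 35h_{j−1} = 12·(-5^j + 2·7^j) − 35·(-5^{j−1} + 2·7^{j−1}) = -(12·5 − 35)5^{j−1} + 2·(12·7 − 35)7^{j−1} = -25·5^{j−1} + 98·7^{j−1} = -5^{j+1} + 2·7^{j+1}.
This completes the inductive step, so h_k = -5^k + 2·7^k for all k ≥ 0.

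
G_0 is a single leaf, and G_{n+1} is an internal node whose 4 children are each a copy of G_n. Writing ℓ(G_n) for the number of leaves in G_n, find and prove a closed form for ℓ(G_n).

Claim: ℓ(G_n) = 4^n.

Base case: ℓ(G_0) = 1, and 4^0 = 1.
Assume ℓ(G_j) = 4^j.
Then ℓ(G_{j+1}) = 4·ℓ(G_j) = 4·4^j = 4^{j+1}.
Hence ℓ(G_n) = 4^n for every n ≥ 0, by induction.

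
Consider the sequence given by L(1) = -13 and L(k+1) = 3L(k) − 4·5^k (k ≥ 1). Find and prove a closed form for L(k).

Claim: L(k) = -3^k − 2·5^k.

Base case: L(1) = -13, and -3^1 − 2·5^1 = -3 − 10 = -13.
Assume L(r) = -3^r − 2·5^r for some r ≥ 1.
Then L(r+1) = 3L(r) − 4·5^r = 3·(-3^r − 2·5^r) − 4·5^r = -3^{r+1} − 6·5^r − 4·5^r = -3^{r+1} − 10·5^r = -3^{r+1} − 2·5^{r+1}.
This completes the inductive step, so L(k) = -3^k − 2·5^k for all k ≥ 1.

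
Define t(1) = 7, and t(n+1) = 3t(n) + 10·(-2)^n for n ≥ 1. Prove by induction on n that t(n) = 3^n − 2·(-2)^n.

Base case: t(1) = 7, and 3^1 − 2·(-2)^1 = 3 + 4 = 7.
Assume t(j) = 3^j − 2·(-2)^j for some j ≥ 1.
Then t(j+1) = 3t(j) + 10·(-2)^j = 3·(3^j − 2·(-2)^j) + 10·(-2)^j = 3^{j+1} − 6·(-2)^j + 10·(-2)^j = 3^{j+1} + 4·(-2)^j = 3^{j+1} − 2·(-2)^{j+1}.
Hence t(n) = 3^n − 2·(-2)^n for every n ≥ 1, by induction.

t(n) = 3^n − 2·(-2)^n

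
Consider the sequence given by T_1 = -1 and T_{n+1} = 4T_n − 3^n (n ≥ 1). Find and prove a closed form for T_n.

Claim: T_n = -4^n + 3^n.

Base case: T_1 = -1, and -4^1 + 3^1 = -4 + 3 = -1.
Assume T_k = -4^k + 3^k for some k ≥ 1.
Then T_{k+1} = 4T_k − 3^k = 4·(-4^k + 3^k) − 3^k = -4^{k+1} + 4·3^k − 3^k = -4^{k+1} + 3·3^k = -4^{k+1} + 3^{k+1}.
Hence T_n = -4^n + 3^n for every n ≥ 1, by induction.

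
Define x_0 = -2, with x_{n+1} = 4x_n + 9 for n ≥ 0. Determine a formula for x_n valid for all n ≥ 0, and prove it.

Claim: x_n = 4^n − 3.

Base case: x_0 = -2, and 4^0 − 3 = 1 − 3 = -2.
Assume x_k = 4^k − 3 for some k ≥ 0.
Then x_{k+1} = 4x_k + 9 = 4·(4^k − 3) + 9 = 4^{k+1} − 12 + 9 = 4^{k+1} − 3.
This completes the inductive step, so x_n = 4^n − 3 for all n ≥ 0.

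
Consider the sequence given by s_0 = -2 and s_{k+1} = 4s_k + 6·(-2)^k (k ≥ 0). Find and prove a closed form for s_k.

Claim: s_k = -4^k − (-2)^k.

Base case: s_0 = -2, and -4^0 − (-2)^0 = -1 − 1 = -2.
Assume s_m = -4^m − (-2)^m for some m ≥ 0.
Then s_{m+1} = 4s_m + 6·(-2)^m = 4·(-4^m − (-2)^m) + 6·(-2)^m = -4^{m+1} − 4·(-2)^m + 6·(-2)^m = -4^{m+1} + 2·(-2)^m = -4^{m+1} − (-2)^{m+1}.
By induction, s_k = -4^k − (-2)^k for all k ≥ 0.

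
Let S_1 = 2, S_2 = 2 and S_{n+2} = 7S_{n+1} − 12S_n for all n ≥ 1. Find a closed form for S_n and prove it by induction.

Claim: S_n = 2·3^n − 4^n.

Base cases: S_1 = 2 and 2·3^1 − 4^1 = 2; S_2 = 2 and 2·3^2 − 4^2 = 2.
Assume S_j = 2·3^j − 4^j for all 1 ≤ j ≤ k, where k ≥ 2.
Then S_{k+1} = 7S_k − 12S_{k−1} = 7·(2·3^k − 4^k) − 12·(2·3^{k−1} − 4^{k−1}) = 2·(7·3 − 12)3^{k−1} − (7·4 − 12)4^{k−1} = 18·3^{k−1} − 16·4^{k−1} = 2·3^{k+1} − 4^{k+1}.
Hence S_n = 2·3^n − 4^n for every n ≥ 1, by strong induction.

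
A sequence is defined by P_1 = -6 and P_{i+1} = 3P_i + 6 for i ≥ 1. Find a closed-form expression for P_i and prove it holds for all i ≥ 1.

Claim: P_i = -3^i − 3.

Base case: P_1 = -6, and -3^1 − 3 = -3 − 3 = -6.
Assume P_r = -3^r − 3 for some r ≥ 1.
Then P_{r+1} = 3P_r + 6 = 3·(-3^r − 3) + 6 = -3^{r+1} − 9 + 6 = -3^{r+1} − 3.
So the formula holds for r+1, and by induction P_i = -3^i − 3 for all i ≥ 1.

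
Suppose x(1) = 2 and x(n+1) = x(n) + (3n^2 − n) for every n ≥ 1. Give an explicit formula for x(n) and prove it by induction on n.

Claim: x(n) = n^3 − 2n^2 + n + 2.

Base case: x(1) = 2, and 1^3 − 2·1^2 + 1 + 2 = 2.
Assume x(m) = m^3 − 2m^2 + m + 2.
Then x(m+1) = x(m) + (3m^2 − m) = (m^3 − 2m^2 + m + 2) + (3m^2 − m) = m^3 + m^2 + 2,
and (m+1)^3 − 2·(m+1)^2 + (m+1) + 2 = m^3 + m^2 + 2.
Hence x(n) = n^3 − 2n^2 + n + 2 for every n ≥ 1, by induction.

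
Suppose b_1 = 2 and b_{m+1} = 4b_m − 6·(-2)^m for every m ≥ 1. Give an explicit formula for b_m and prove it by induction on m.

Claim: b_m = 4^m + (-2)^m.

Base case: b_1 = 2, and 4^1 + (-2)^1 = 4 − 2 = 2.
Assume b_r = 4^r + (-2)^r for some r ≥ 1.
Then b_{r+1} = 4b_r − 6·(-2)^r = 4·(4^r + (-2)^r) − 6·(-2)^r = 4^{r+1} + 4·(-2)^r − 6·(-2)^r = 4^{r+1} − 2·(-2)^r = 4^{r+1} + (-2)^{r+1}.
So the formula holds for r+1, and by induction b_m = 4^m + (-2)^m for all m ≥ 1.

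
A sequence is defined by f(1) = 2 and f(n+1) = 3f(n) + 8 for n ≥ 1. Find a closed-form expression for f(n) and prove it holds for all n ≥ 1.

Claim: f(n) = 2·3^n − 4.

Base case: f(1) = 2, and 2·3^1 − 4 = 6 − 4 = 2.
Assume f(k) = 2·3^k − 4 for some k ≥ 1.
Then f(k+1) = 3f(k) + 8 = 3·(2·3^k − 4) + 8 = 6·3^k − 12 + 8 = 2·3^{k+1} − 4.
By induction, f(n) = 2·3^n − 4 for all n ≥ 1.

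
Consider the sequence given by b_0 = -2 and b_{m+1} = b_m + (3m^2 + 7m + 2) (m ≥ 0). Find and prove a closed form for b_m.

Claim: b_m = m^3 + 2m^2 − m − 2.

Base case: b_0 = -2, and 0^3 + 2·0^2 − 0 − 2 = -2.
Assume b_k = k^3 + 2k^2 − k − 2.
Then b_{k+1} = b_k + (3k^2 + 7k + 2) = (k^3 + 2k^2 − k − 2) + (3k^2 + 7k + 2) = k^3 + 5k^2 + 6k,
and (k+1)^3 + 2·(k+1)^2 − (k+1) − 2 = k^3 + 5k^2 + 6k.
Hence b_m = m^3 + 2m^2 − m − 2 for every m ≥ 0, by induction.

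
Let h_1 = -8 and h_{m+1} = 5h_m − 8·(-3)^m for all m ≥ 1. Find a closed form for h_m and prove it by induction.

Claim: h_m = -5^m + (-3)^m.

Base case: h_1 = -8, and -5^1 + (-3)^1 = -5 − 3 = -8.
Assume h_k = -5^k + (-3)^k for some k ≥ 1.
Then h_{k+1} = 5h_k − 8·(-3)^k = 5·(-5^k + (-3)^k) − 8·(-3)^k = -5^{k+1} + 5·(-3)^k − 8·(-3)^k = -5^{k+1} − 3·(-3)^k = -5^{k+1} + (-3)^{k+1}.
So the formula holds for k+1, and by induction h_m = -5^m + (-3)^m for all m ≥ 1.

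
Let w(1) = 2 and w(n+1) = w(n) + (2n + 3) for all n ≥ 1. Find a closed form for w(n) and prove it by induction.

Claim: w(n) = n^2 + 2n − 1.

Base case: w(1) = 2, and 1^2 + 2·1 − 1 = 2.
Assume w(k) = k^2 + 2k − 1.
Then w(k+1) = w(k) + (2k + 3) = (k^2 + 2k − 1) + (2k + 3) = k^2 + 4k + 2,
and (k+1)^2 + 2·(k+1) − 1 = k^2 + 4k + 2.
This completes the inductive step, so w(n) = n^2 + 2n − 1 for all n ≥ 1.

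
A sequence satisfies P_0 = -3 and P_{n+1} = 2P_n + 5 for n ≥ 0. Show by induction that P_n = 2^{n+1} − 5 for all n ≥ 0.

Base case: P_0 = -3, and 2^{0+1} − 5 = 2 − 5 = -3.
Assume P_k = 2^{k+1} − 5 for some k ≥ 0.
Then P_{k+1} = 2P_k + 5 = 2·(2^{k+1} − 5) + 5 = 2^{k+2} − 10 + 5 = 2^{k+2} − 5.
So the formula holds for k+1, and by induction P_n = 2^{n+1} − 5 for all n ≥ 0.

P_n = 2^{n+1} − 5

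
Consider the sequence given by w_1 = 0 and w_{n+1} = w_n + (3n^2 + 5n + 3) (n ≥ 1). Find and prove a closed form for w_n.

Claim: w_n = n^3 + n^2 + n − 3.

Base case: w_1 = 0, and 1^3 + 1^2 + 1 − 3 = 0.
Assume w_k = k^3 + k^2 + k − 3.
Then w_{k+1} = w_k + (3k^2 + 5k + 3) = (k^3 + k^2 + k − 3) + (3k^2 + 5k + 3) = k^3 + 4k^2 + 6k,
and (k+1)^3 + (k+1)^2 + (k+1) − 3 = k^3 + 4k^2 + 6k.
Hence w_n = n^3 + n^2 + n − 3 for every n ≥ 1, by induction.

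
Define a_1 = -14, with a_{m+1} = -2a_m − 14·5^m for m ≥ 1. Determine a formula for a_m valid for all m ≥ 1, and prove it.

Claim: a_m = 2·(-2)^m − 2·5^m.

Base case: a_1 = -14, and 2·(-2)^1 − 2·5^1 = -4 − 10 = -14.
Assume a_k = 2·(-2)^k − 2·5^k for some k ≥ 1.
Then a_{k+1} = -2a_k − 14·5^k = -2·(2·(-2)^k − 2·5^k) − 14·5^k = 2·(-2)^{k+1} + 4·5^k − 14·5^k = 2·(-2)^{k+1} − 10·5^k = 2·(-2)^{k+1} − 2·5^{k+1}.
Hence a_m = 2·(-2)^m − 2·5^m for every m ≥ 1, by induction.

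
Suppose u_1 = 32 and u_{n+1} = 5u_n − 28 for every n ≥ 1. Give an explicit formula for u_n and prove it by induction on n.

Claim: u_n = 5^{n+1} + 7.

Base case: u_1 = 32, and 5^{1+1} + 7 = 25 + 7 = 32.
Assume u_r = 5^{r+1} + 7 for some r ≥ 1.
Then u_{r+1} = 5u_r − 28 = 5·(5^{r+1} + 7) − 28 = 5^{r+2} + 35 − 28 = 5^{r+2} + 7.
So the formula holds for r+1, and by induction u_n = 5^{n+1} + 7 for all n ≥ 1.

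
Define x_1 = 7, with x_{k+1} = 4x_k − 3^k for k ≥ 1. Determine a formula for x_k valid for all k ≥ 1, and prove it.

Claim: x_k = 4^k + 3^k.

Base case: x_1 = 7, and 4^1 + 3^1 = 4 + 3 = 7.
Assume x_j = 4^j + 3^j for some j ≥ 1.
Then x_{j+1} = 4x_j − 3^j = 4·(4^j + 3^j) − 3^j = 4^{j+1} + 4·3^j − 3^j = 4^{j+1} + 3·3^j = 4^{j+1} + 3^{j+1}.
This completes the inductive step, so x_k = 4^k + 3^k for all k ≥ 1.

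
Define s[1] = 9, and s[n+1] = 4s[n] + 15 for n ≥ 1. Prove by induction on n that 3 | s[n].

Base case: s[1] = 9 = 3·3, so 3 | s[1].
Assume 3 | s[k], so s[k] = 3t for some integer t.
Then s[k+1] = 4s[k] + 15 = 4·(3t) + 15 = 3(4t + 5), so 3 | s[k+1].
By induction, 3 | s[n] for all n ≥ 1.

3 | s[n]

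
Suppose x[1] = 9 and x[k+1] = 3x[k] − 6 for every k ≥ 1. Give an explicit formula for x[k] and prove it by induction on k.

Claim: x[k] = 2·3^k + 3.

Base case: x[1] = 9, and 2·3^1 + 3 = 6 + 3 = 9.
Assume x[j] = 2·3^j + 3 for some j ≥ 1.
Then x[j+1] = 3x[j] − 6 = 3·(2·3^j + 3) − 6 = 6·3^j + 9 − 6 = 2·3^{j+1} + 3.
By induction, x[k] = 2·3^k + 3 for all k ≥ 1.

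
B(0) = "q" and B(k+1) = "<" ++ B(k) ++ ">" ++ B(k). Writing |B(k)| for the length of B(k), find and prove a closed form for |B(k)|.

Claim: |B(k)| = 3·2^k − 2.

Base case: |B(0)| = 1, and 3·2^0 − 2 = 1.
Assume |B(m)| = 3·2^m − 2.
Then |B(m+1)| = 1 + |B(m)| + 1 + |B(m)| = 2|B(m)| + 2 = 2(3·2^m − 2) + 2 = 3·2^{m+1} − 4 + 2 = 3·2^{m+1} − 2.
By induction, |B(k)| = 3·2^k − 2 for all k ≥ 0.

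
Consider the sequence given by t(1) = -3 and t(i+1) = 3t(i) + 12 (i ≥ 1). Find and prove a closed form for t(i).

Claim: t(i) = 3^i − 6.

Base case: t(1) = -3, and 3^1 − 6 = 3 − 6 = -3.
Assume t(j) = 3^j − 6 for some j ≥ 1.
Then t(j+1) = 3t(j) + 12 = 3·(3^j − 6) + 12 = 3^{j+1} − 18 + 12 = 3^{j+1} − 6.
So the formula holds for j+1, and by induction t(i) = 3^i − 6 for all i ≥ 1.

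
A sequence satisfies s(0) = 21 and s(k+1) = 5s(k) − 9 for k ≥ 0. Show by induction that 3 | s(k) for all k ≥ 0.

Base case: s(0) = 21 = 3·7, so 3 | s(0).
Assume 3 | s(r), so s(r) = 3t for some integer t.
Then s(r+1) = 5s(r) − 9 = 5·(3t) − 9 = 3(5t − 3), so 3 | s(r+1).
Hence 3 | s(k) for every k ≥ 0, by induction.

3 | s(k)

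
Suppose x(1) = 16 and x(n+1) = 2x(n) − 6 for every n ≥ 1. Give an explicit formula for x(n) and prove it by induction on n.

Claim: x(n) = 5·2^n + 6.

Base case: x(1) = 16, and 5·2^1 + 6 = 10 + 6 = 16.
Assume x(j) = 5·2^j + 6 for some j ≥ 1.
Then x(j+1) = 2x(j) − 6 = 2·(5·2^j + 6) − 6 = 10·2^j + 12 − 6 = 5·2^{j+1} + 6.
This completes the inductive step, so x(n) = 5·2^n + 6 for all n ≥ 1.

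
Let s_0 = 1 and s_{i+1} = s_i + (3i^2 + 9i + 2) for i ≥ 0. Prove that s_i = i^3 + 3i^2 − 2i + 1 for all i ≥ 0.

Base case: s_0 = 1, and 0^3 + 3·0^2 − 2·0 + 1 = 1.
Assume s_j = j^3 + 3j^2 − 2j + 1.
Then s_{j+1} = s_j + (3j^2 + 9j + 2) = (j^3 + 3j^2 − 2j + 1) + (3j^2 + 9j + 2) = j^3 + 6j^2 + 7j + 3,
and (j+1)^3 + 3·(j+1)^2 − 2·(j+1) + 1 = j^3 + 6j^2 + 7j + 3.
By induction, s_i = i^3 + 3i^2 − 2i + 1 for all i ≥ 0.

s_i = i^3 + 3i^2 − 2i + 1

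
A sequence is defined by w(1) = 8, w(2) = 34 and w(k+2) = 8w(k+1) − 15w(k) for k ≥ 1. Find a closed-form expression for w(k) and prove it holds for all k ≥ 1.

Claim: w(k) = 5^k + 3^k.

Base cases: w(1) = 8 and 5^1 + 3^1 = 8; w(2) = 34 and 5^2 + 3^2 = 34.
Assume w(j) = 5^j + 3^j for all 1 ≤ j ≤ m, where m ≥ 2.
Then w(m+1) = 8w(m) − 15w(m−1) = 8·(5^m + 3^m) − 15·(5^{m−1} + 3^{m−1}) = (8·5 − 15)5^{m−1} + (8·3 − 15)3^{m−1} = 25·5^{m−1} + 9·3^{m−1} = 5^{m+1} + 3^{m+1}.
This completes the inductive step, so w(k) = 5^k + 3^k for all k ≥ 1.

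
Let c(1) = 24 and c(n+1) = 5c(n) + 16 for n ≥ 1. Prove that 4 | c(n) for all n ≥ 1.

Base case: c(1) = 24 = 4·6, so 4 | c(1).
Assume 4 | c(m), so c(m) = 4t for some integer t.
Then c(m+1) = 5c(m) + 16 = 5·(4t) + 16 = 4(5t + 4), so 4 | c(m+1).
This completes the inductive step, so 4 | c(n) for all n ≥ 1.

4 | c(n)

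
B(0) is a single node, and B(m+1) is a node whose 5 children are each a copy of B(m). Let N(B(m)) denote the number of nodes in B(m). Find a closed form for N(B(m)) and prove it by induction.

Claim: N(B(m)) = (5^{m+1} − 1)/4.

Base case: N(B(0)) = 1, and (5^{0+1} − 1)/4 = 1.
Assume N(B(j)) = (5^{j+1} − 1)/4.
Then N(B(j+1)) = 1 + 5N(B(j)) = 1 + 5·(5^{j+1} − 1)/4 = 1 + (5^{j+2} − 5)/4 = (4 + 5^{j+2} − 5)/4 = (5^{j+2} − 1)/4.
By induction, N(B(m)) = (5^{m+1} − 1)/4 for all m ≥ 0.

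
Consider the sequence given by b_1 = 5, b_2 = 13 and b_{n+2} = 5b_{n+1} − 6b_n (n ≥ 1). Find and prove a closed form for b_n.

Claim: b_n = 2^n + 3^n.

Base cases: b_1 = 5 and 2^1 + 3^1 = 5; b_2 = 13 and 2^2 + 3^2 = 13.
Assume b_i = 2^i + 3^i for all 1 ≤ i ≤ j, where j ≥ 2.
Then b_{j+1} = 5b_j − 6b_{j−1} = 5·(2^j + 3^j) − 6·(2^{j−1} + 3^{j−1}) = (5·2 − 6)2^{j−1} + (5·3 − 6)3^{j−1} = 4·2^{j−1} + 9·3^{j−1} = 2^{j+1} + 3^{j+1}.
So the formula holds for j+1, and by strong induction b_n = 2^n + 3^n for all n ≥ 1.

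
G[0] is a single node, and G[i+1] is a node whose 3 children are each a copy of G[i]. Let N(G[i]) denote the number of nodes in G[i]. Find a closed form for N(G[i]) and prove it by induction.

Claim: N(G[i]) = (3^{i+1} − 1)/2.

Base case: N(G[0]) = 1, and (3^{0+1} − 1)/2 = 1.
Assume N(G[k]) = (3^{k+1} − 1)/2.
Then N(G[k+1]) = 1 + 3N(G[k]) = 1 + 3·(3^{k+1} − 1)/2 = 1 + (3^{k+2} − 3)/2 = (2 + 3^{k+2} − 3)/2 = (3^{k+2} − 1)/2.
Hence N(G[i]) = (3^{i+1} − 1)/2 for every i ≥ 0, by induction.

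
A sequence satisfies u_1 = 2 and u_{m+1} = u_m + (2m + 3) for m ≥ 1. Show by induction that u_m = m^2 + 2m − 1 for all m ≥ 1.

Base case: u_1 = 2, and 1^2 + 2·1 − 1 = 2.
Assume u_r = r^2 + 2r − 1.
Then u_{r+1} = u_r + (2r + 3) = (r^2 + 2r − 1) + (2r + 3) = r^2 + 4r + 2,
and (r+1)^2 + 2·(r+1) − 1 = r^2 + 4r + 2.
By induction, u_m = m^2 + 2m − 1 for all m ≥ 1.

u_m = m^2 + 2m − 1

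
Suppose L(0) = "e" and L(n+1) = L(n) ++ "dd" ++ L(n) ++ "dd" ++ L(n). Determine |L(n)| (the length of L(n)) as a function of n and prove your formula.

Claim: |L(n)| = 3^{n+1} − 2.

Base case: |L(0)| = 1, and 3^{0+1} − 2 = 1.
Assume |L(m)| = 3^{m+1} − 2.
Then |L(m+1)| = 3|L(m)| + 4 = 3(3^{m+1} − 2) + 4 = 3^{m+2} − 6 + 4 = 3^{m+2} − 2.
So the formula holds for m+1, and by induction |L(n)| = 3^{n+1} − 2 for all n ≥ 0.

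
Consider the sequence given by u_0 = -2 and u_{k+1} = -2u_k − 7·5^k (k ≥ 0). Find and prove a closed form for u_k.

Claim: u_k = -(-2)^k − 5^k.

Base case: u_0 = -2, and -(-2)^0 − 5^0 = -1 − 1 = -2.
Assume u_j = -(-2)^j − 5^j for some j ≥ 0.
Then u_{j+1} = -2u_j − 7·5^j = -2·(-(-2)^j − 5^j) − 7·5^j = -(-2)^{j+1} + 2·5^j − 7·5^j = -(-2)^{j+1} − 5·5^j = -(-2)^{j+1} − 5^{j+1}.
Hence u_k = -(-2)^k − 5^k for every k ≥ 0, by induction.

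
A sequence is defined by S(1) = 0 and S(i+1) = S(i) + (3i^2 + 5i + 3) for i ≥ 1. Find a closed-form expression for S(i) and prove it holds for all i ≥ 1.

Claim: S(i) = i^3 + i^2 + i − 3.

Base case: S(1) = 0, and 1^3 + 1^2 + 1 − 3 = 0.
Assume S(m) = m^3 + m^2 + m − 3.
Then S(m+1) = S(m) + (3m^2 + 5m + 3) = (m^3 + m^2 + m − 3) + (3m^2 + 5m + 3) = m^3 + 4m^2 + 6m,
and (m+1)^3 + (m+1)^2 + (m+1) − 3 = m^3 + 4m^2 + 6m.
Hence S(i) = i^3 + i^2 + i − 3 for every i ≥ 1, by induction.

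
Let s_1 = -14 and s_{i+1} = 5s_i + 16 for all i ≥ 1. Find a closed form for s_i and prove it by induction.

Claim: s_i = -2·5^i − 4.

Base case: s_1 = -14, and -2·5^1 − 4 = -10 − 4 = -14.
Assume s_m = -2·5^m − 4 for some m ≥ 1.
Then s_{m+1} = 5s_m + 16 = 5·(-2·5^m − 4) + 16 = -10·5^m − 20 + 16 = -2·5^{m+1} − 4.
This completes the inductive step, so s_i = -2·5^i − 4 for all i ≥ 1.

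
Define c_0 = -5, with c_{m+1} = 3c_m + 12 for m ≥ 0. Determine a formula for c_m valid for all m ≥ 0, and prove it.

Claim: c_m = 3^m − 6.

Base case: c_0 = -5, and 3^0 − 6 = 1 − 6 = -5.
Assume c_r = 3^r − 6 for some r ≥ 0.
Then c_{r+1} = 3c_r + 12 = 3·(3^r − 6) + 12 = 3^{r+1} − 18 + 12 = 3^{r+1} − 6.
This completes the inductive step, so c_m = 3^m − 6 for all m ≥ 0.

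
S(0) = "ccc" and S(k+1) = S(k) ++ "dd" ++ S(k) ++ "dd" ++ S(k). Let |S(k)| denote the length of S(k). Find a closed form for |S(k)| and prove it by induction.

Claim: |S(k)| = 5·3^k − 2.

Base case: |S(0)| = 3, and 5·3^0 − 2 = 3.
Assume |S(r)| = 5·3^r − 2.
Then |S(r+1)| = 3|S(r)| + 4 = 3(5·3^r − 2) + 4 = 5·3^{r+1} − 6 + 4 = 5·3^{r+1} − 2.
By induction, |S(k)| = 5·3^k − 2 for all k ≥ 0.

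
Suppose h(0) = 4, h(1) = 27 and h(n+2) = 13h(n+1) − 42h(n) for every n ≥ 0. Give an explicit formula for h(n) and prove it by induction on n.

Claim: h(n) = 3·7^n + 6^n.

Base cases: h(0) = 4 and 3·7^0 + 6^0 = 4; h(1) = 27 and 3·7^1 + 6^1 = 27.
Assume h(j) = 3·7^j + 6^j for all 0 ≤ j ≤ r, where r ≥ 1.
Then h(r+1) = 13h(r) − 42h(r−1) = 13·(3·7^r + 6^r) − 42·(3·7^{r−1} + 6^{r−1}) = 3·(13·7 − 42)7^{r−1} + (13·6 − 42)6^{r−1} = 147·7^{r−1} + 36·6^{r−1} = 3·7^{r+1} + 6^{r+1}.
This completes the inductive step, so h(n) = 3·7^n + 6^n for all n ≥ 0.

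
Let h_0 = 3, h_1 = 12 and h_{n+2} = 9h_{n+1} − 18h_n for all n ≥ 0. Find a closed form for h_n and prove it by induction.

Claim: h_n = 2·3^n + 6^n.

Base cases: h_0 = 3 and 2·3^0 + 6^0 = 3; h_1 = 12 and 2·3^1 + 6^1 = 12.
Assume h_i = 2·3^i + 6^i for all 0 ≤ i ≤ j, where j ≥ 1.
Then h_{j+1} = 9h_j − 18h_{j−1} = 9·(2·3^j + 6^j) − 18·(2·3^{j−1} + 6^{j−1}) = 2·(9·3 − 18)3^{j−1} + (9·6 − 18)6^{j−1} = 18·3^{j−1} + 36·6^{j−1} = 2·3^{j+1} + 6^{j+1}.
By strong induction, h_n = 2·3^n + 6^n for all n ≥ 0.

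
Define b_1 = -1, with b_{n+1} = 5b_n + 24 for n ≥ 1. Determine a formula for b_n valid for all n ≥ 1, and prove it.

Claim: b_n = 5^n − 6.

Base case: b_1 = -1, and 5^1 − 6 = 5 − 6 = -1.
Assume b_m = 5^m − 6 for some m ≥ 1.
Then b_{m+1} = 5b_m + 24 = 5·(5^m − 6) + 24 = 5^{m+1} − 30 + 24 = 5^{m+1} − 6.
Hence b_n = 5^n − 6 for every n ≥ 1, by induction.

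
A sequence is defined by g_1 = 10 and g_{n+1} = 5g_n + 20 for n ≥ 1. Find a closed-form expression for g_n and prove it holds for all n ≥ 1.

Claim: g_n = 3·5^n − 5.

Base case: g_1 = 10, and 3·5^1 − 5 = 15 − 5 = 10.
Assume g_m = 3·5^m − 5 for some m ≥ 1.
Then g_{m+1} = 5g_m + 20 = 5·(3·5^m − 5) + 20 = 15·5^m − 25 + 20 = 3·5^{m+1} − 5.
This completes the inductive step, so g_n = 3·5^n − 5 for all n ≥ 1.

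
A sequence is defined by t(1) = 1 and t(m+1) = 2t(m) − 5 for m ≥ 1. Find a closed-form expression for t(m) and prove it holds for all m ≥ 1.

Claim: t(m) = -2^{m+1} + 5.

Base case: t(1) = 1, and -2^{1+1} + 5 = -4 + 5 = 1.
Assume t(r) = -2^{r+1} + 5 for some r ≥ 1.
Then t(r+1) = 2t(r) − 5 = 2·(-2^{r+1} + 5) − 5 = -2^{r+2} + 10 − 5 = -2^{r+2} + 5.
By induction, t(m) = -2^{m+1} + 5 for all m ≥ 1.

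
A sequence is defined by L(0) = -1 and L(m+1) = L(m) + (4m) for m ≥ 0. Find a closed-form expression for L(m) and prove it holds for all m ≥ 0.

Claim: L(m) = 2m^2 − 2m − 1.

Base case: L(0) = -1, and 2·0^2 − 2·0 − 1 = -1.
Assume L(j) = 2j^2 − 2j − 1.
Then L(j+1) = L(j) + (4j) = (2j^2 − 2j − 1) + (4j) = 2j^2 + 2j − 1,
and 2·(j+1)^2 − 2·(j+1) − 1 = 2j^2 + 2j − 1.
Hence L(m) = 2m^2 − 2m − 1 for every m ≥ 0, by induction.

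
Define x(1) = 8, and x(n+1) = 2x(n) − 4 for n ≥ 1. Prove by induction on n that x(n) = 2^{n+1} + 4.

Base case: x(1) = 8, and 2^{1+1} + 4 = 4 + 4 = 8.
Assume x(j) = 2^{j+1} + 4 for some j ≥ 1.
Then x(j+1) = 2x(j) − 4 = 2·(2^{j+1} + 4) − 4 = 2^{j+2} + 8 − 4 = 2^{j+2} + 4.
This completes the inductive step, so x(n) = 2^{n+1} + 4 for all n ≥ 1.

x(n) = 2^{n+1} + 4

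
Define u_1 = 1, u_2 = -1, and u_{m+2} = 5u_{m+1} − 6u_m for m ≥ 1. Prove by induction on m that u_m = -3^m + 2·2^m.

Base cases: u_1 = 1 and -3^1 + 2·2^1 = 1; u_2 = -1 and -3^2 + 2·2^2 = -1.
Assume u_j = -3^j + 2·2^j for all 1 ≤ j ≤ k, where k ≥ 2.
Then u_{k+1} = 5u_k − 6u_{k−1} = 5·(-3^k + 2·2^k) − 6·(-3^{k−1} + 2·2^{k−1}) = -(5·3 − 6)3^{k−1} + 2·(5·2 − 6)2^{k−1} = -9·3^{k−1} + 8·2^{k−1} = -3^{k+1} + 2·2^{k+1}.
This completes the inductive step, so u_m = -3^m + 2·2^m for all m ≥ 1.

u_m = -3^m + 2·2^m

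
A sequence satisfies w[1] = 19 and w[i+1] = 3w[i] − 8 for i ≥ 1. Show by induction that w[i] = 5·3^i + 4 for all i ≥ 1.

Base case: w[1] = 19, and 5·3^1 + 4 = 15 + 4 = 19.
Assume w[k] = 5·3^k + 4 for some k ≥ 1.
Then w[k+1] = 3w[k] − 8 = 3·(5·3^k + 4) − 8 = 15·3^k + 12 − 8 = 5·3^{k+1} + 4.
Hence w[i] = 5·3^i + 4 for every i ≥ 1, by induction.

w[i] = 5·3^i + 4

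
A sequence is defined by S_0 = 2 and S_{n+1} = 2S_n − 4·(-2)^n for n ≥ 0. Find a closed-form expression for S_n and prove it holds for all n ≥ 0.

Claim: S_n = 2^n + (-2)^n.

Base case: S_0 = 2, and 2^0 + (-2)^0 = 1 + 1 = 2.
Assume S_j = 2^j + (-2)^j for some j ≥ 0.
Then S_{j+1} = 2S_j − 4·(-2)^j = 2·(2^j + (-2)^j) − 4·(-2)^j = 2^{j+1} + 2·(-2)^j − 4·(-2)^j = 2^{j+1} − 2·(-2)^j = 2^{j+1} + (-2)^{j+1}.
Hence S_n = 2^n + (-2)^n for every n ≥ 0, by induction.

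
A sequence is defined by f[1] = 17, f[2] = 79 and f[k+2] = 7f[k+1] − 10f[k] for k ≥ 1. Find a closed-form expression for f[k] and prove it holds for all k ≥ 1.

Claim: f[k] = 3·5^k + 2^k.

Base cases: f[1] = 17 and 3·5^1 + 2^1 = 17; f[2] = 79 and 3·5^2 + 2^2 = 79.
Assume f[i] = 3·5^i + 2^i for all 1 ≤ i ≤ j, where j ≥ 2.
Then f[j+1] = 7f[j] − 10f[j−1] = 7·(3·5^j + 2^j) − 10·(3·5^{j−1} + 2^{j−1}) = 3·(7·5 − 10)5^{j−1} + (7·2 − 10)2^{j−1} = 75·5^{j−1} + 4·2^{j−1} = 3·5^{j+1} + 2^{j+1}.
Hence f[k] = 3·5^k + 2^k for every k ≥ 1, by strong induction.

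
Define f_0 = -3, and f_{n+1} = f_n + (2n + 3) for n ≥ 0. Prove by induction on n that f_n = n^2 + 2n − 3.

Base case: f_0 = -3, and 0^2 + 2·0 − 3 = -3.
Assume f_j = j^2 + 2j − 3.
Then f_{j+1} = f_j + (2j + 3) = (j^2 + 2j − 3) + (2j + 3) = j^2 + 4j,
and (j+1)^2 + 2·(j+1) − 3 = j^2 + 4j.
By induction, f_n = n^2 + 2n − 3 for all n ≥ 0.

f_n = n^2 + 2n − 3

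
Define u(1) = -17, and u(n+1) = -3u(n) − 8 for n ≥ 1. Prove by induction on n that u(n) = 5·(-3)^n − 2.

Base case: u(1) = -17, and 5·(-3)^1 − 2 = -15 − 2 = -17.
Assume u(m) = 5·(-3)^m − 2 for some m ≥ 1.
Then u(m+1) = -3u(m) − 8 = -3·(5·(-3)^m − 2) − 8 = -15·(-3)^m + 6 − 8 = 5·(-3)^{m+1} − 2.
This completes the inductive step, so u(n) = 5·(-3)^n − 2 for all n ≥ 1.

u(n) = 5·(-3)^n − 2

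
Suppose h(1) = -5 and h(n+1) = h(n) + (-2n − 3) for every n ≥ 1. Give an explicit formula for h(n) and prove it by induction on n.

Claim: h(n) = -n^2 − 2n − 2.

Base case: h(1) = -5, and -1^2 − 2·1 − 2 = -5.
Assume h(k) = -k^2 − 2k − 2.
Then h(k+1) = h(k) + (-2k − 3) = (-k^2 − 2k − 2) + (-2k − 3) = -k^2 − 4k − 5,
and -(k+1)^2 − 2·(k+1) − 2 = -k^2 − 4k − 5.
By induction, h(n) = -n^2 − 2n − 2 for all n ≥ 1.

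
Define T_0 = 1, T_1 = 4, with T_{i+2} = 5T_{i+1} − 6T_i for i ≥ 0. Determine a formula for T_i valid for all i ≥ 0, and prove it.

Claim: T_i = -2^i + 2·3^i.

Base cases: T_0 = 1 and -2^0 + 2·3^0 = 1; T_1 = 4 and -2^1 + 2·3^1 = 4.
Assume T_j = -2^j + 2·3^j for all 0 ≤ j ≤ m, where m ≥ 1.
Then T_{m+1} = 5T_m − 6T_{m−1} = 5·(-2^m + 2·3^m) − 6·(-2^{m−1} + 2·3^{m−1}) = -(5·2 − 6)2^{m−1} + 2·(5·3 − 6)3^{m−1} = -4·2^{m−1} + 18·3^{m−1} = -2^{m+1} + 2·3^{m+1}.
Hence T_i = -2^i + 2·3^i for every i ≥ 0, by strong induction.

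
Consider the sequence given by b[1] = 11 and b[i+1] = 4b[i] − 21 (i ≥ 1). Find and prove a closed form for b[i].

Claim: b[i] = 4^i + 7.

Base case: b[1] = 11, and 4^1 + 7 = 4 + 7 = 11.
Assume b[j] = 4^j + 7 for some j ≥ 1.
Then b[j+1] = 4b[j] − 21 = 4·(4^j + 7) − 21 = 4^{j+1} + 28 − 21 = 4^{j+1} + 7.
Hence b[i] = 4^i + 7 for every i ≥ 1, by induction.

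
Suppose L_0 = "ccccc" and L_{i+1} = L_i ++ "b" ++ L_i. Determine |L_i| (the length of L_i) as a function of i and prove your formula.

Claim: |L_i| = 6·2^i − 1.

Base case: |L_0| = 5, and 6·2^0 − 1 = 5.
Assume |L_m| = 6·2^m − 1.
Then |L_{m+1}| = |L_m| + 1 + |L_m| = 2|L_m| + 1 = 2(6·2^m − 1) + 1 = 6·2^{m+1} − 2 + 1 = 6·2^{m+1} − 1.
So the formula holds for m+1, and by induction |L_i| = 6·2^i − 1 for all i ≥ 0.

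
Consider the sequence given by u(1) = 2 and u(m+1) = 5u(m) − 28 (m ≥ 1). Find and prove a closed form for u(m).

Claim: u(m) = -5^m + 7.

Base case: u(1) = 2, and -5^1 + 7 = -5 + 7 = 2.
Assume u(j) = -5^j + 7 for some j ≥ 1.
Then u(j+1) = 5u(j) − 28 = 5·(-5^j + 7) − 28 = -5^{j+1} + 35 − 28 = -5^{j+1} + 7.
This completes the inductive step, so u(m) = -5^m + 7 for all m ≥ 1.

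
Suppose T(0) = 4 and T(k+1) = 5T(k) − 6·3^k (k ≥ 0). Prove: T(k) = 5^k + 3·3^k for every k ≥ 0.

Base case: T(0) = 4, and 5^0 + 3·3^0 = 1 + 3 = 4.
Assume T(m) = 5^m + 3·3^m for some m ≥ 0.
Then T(m+1) = 5T(m) − 6·3^m = 5·(5^m + 3·3^m) − 6·3^m = 5^{m+1} + 15·3^m − 6·3^m = 5^{m+1} + 9·3^m = 5^{m+1} + 3·3^{m+1}.
This completes the inductive step, so T(k) = 5^k + 3·3^k for all k ≥ 0.

T(k) = 5^k + 3·3^k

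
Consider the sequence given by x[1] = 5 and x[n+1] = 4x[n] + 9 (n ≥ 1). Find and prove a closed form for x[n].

Claim: x[n] = 2·4^n − 3.

Base case: x[1] = 5, and 2·4^1 − 3 = 8 − 3 = 5.
Assume x[j] = 2·4^j − 3 for some j ≥ 1.
Then x[j+1] = 4x[j] + 9 = 4·(2·4^j − 3) + 9 = 8·4^j − 12 + 9 = 2·4^{j+1} − 3.
This completes the inductive step, so x[n] = 2·4^n − 3 for all n ≥ 1.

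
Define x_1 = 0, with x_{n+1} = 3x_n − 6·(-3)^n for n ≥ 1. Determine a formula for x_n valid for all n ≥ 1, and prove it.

Claim: x_n = 3^n + (-3)^n.

Base case: x_1 = 0, and 3^1 + (-3)^1 = 3 − 3 = 0.
Assume x_m = 3^m + (-3)^m for some m ≥ 1.
Then x_{m+1} = 3x_m − 6·(-3)^m = 3·(3^m + (-3)^m) − 6·(-3)^m = 3^{m+1} + 3·(-3)^m − 6·(-3)^m = 3^{m+1} − 3·(-3)^m = 3^{m+1} + (-3)^{m+1}.
Hence x_n = 3^n + (-3)^n for every n ≥ 1, by induction.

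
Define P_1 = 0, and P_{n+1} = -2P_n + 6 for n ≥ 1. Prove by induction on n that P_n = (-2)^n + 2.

Base case: P_1 = 0, and (-2)^1 + 2 = -2 + 2 = 0.
Assume P_k = (-2)^k + 2 for some k ≥ 1.
Then P_{k+1} = -2P_k + 6 = -2·((-2)^k + 2) + 6 = -2·(-2)^k − 4 + 6 = (-2)^{k+1} + 2.
This completes the inductive step, so P_n = (-2)^n + 2 for all n ≥ 1.

P_n = (-2)^n + 2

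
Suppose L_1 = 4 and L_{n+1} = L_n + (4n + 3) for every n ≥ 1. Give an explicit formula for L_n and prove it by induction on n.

Claim: L_n = 2n^2 + n + 1.

Base case: L_1 = 4, and 2·1^2 + 1 + 1 = 4.
Assume L_k = 2k^2 + k + 1.
Then L_{k+1} = L_k + (4k + 3) = (2k^2 + k + 1) + (4k + 3) = 2k^2 + 5k + 4,
and 2·(k+1)^2 + (k+1) + 1 = 2k^2 + 5k + 4.
This completes the inductive step, so L_n = 2n^2 + n + 1 for all n ≥ 1.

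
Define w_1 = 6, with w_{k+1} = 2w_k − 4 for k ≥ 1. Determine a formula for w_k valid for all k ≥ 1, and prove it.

Claim: w_k = 2^k + 4.

Base case: w_1 = 6, and 2^1 + 4 = 2 + 4 = 6.
Assume w_m = 2^m + 4 for some m ≥ 1.
Then w_{m+1} = 2w_m − 4 = 2·(2^m + 4) − 4 = 2^{m+1} + 8 − 4 = 2^{m+1} + 4.
By induction, w_k = 2^k + 4 for all k ≥ 1.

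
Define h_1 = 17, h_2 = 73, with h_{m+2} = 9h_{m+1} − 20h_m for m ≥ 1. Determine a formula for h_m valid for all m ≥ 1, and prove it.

Claim: h_m = 3·4^m + 5^m.

Base cases: h_1 = 17 and 3·4^1 + 5^1 = 17; h_2 = 73 and 3·4^2 + 5^2 = 73.
Assume h_j = 3·4^j + 5^j for all 1 ≤ j ≤ k, where k ≥ 2.
Then h_{k+1} = 9h_k − 20h_{k−1} = 9·(3·4^k + 5^k) − 20·(3·4^{k−1} + 5^{k−1}) = 3·(9·4 − 20)4^{k−1} + (9·5 − 20)5^{k−1} = 48·4^{k−1} + 25·5^{k−1} = 3·4^{k+1} + 5^{k+1}.
Hence h_m = 3·4^m + 5^m for every m ≥ 1, by strong induction.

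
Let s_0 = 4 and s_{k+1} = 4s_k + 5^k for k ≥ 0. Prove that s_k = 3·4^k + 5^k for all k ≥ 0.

Base case: s_0 = 4, and 3·4^0 + 5^0 = 3 + 1 = 4.
Assume s_r = 3·4^r + 5^r for some r ≥ 0.
Then s_{r+1} = 4s_r + 5^r = 4·(3·4^r + 5^r) + 5^r = 3·4^{r+1} + 4·5^r + 5^r = 3·4^{r+1} + 5·5^r = 3·4^{r+1} + 5^{r+1}.
This completes the inductive step, so s_k = 3·4^k + 5^k for all k ≥ 0.

s_k = 3·4^k + 5^k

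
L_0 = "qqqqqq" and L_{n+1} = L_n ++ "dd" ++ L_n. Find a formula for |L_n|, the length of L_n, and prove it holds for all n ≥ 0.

Claim: |L_n| = 2^{n+3} − 2.

Base case: |L_0| = 6, and 2^{0+3} − 2 = 6.
Assume |L_r| = 2^{r+3} − 2.
Then |L_{r+1}| = |L_r| + 2 + |L_r| = 2|L_r| + 2 = 2(2^{r+3} − 2) + 2 = 2^{r+1+3} − 4 + 2 = 2^{r+1+3} − 2.
By induction, |L_n| = 2^{n+3} − 2 for all n ≥ 0.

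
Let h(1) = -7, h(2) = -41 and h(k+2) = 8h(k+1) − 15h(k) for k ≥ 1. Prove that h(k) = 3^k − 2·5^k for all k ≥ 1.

Base cases: h(1) = -7 and 3^1 − 2·5^1 = -7; h(2) = -41 and 3^2 − 2·5^2 = -41.
Assume h(j) = 3^j − 2·5^j for all 1 ≤ j ≤ m, where m ≥ 2.
Then h(m+1) = 8h(m) − 15h(m−1) = 8·(3^m − 2·5^m) − 15·(3^{m−1} − 2·5^{m−1}) = (8·3 − 15)3^{m−1} − 2·(8·5 − 15)5^{m−1} = 9·3^{m−1} − 50·5^{m−1} = 3^{m+1} − 2·5^{m+1}.
Hence h(k) = 3^k − 2·5^k for every k ≥ 1, by strong induction.

h(k) = 3^k − 2·5^k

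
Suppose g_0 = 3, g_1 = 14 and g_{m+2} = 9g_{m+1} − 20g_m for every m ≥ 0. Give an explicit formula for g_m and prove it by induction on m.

Claim: g_m = 2·5^m + 4^m.

Base cases: g_0 = 3 and 2·5^0 + 4^0 = 3; g_1 = 14 and 2·5^1 + 4^1 = 14.
Assume g_j = 2·5^j + 4^j for all 0 ≤ j ≤ r, where r ≥ 1.
Then g_{r+1} = 9g_r − 20g_{r−1} = 9·(2·5^r + 4^r) − 20·(2·5^{r−1} + 4^{r−1}) = 2·(9·5 − 20)5^{r−1} + (9·4 − 20)4^{r−1} = 50·5^{r−1} + 16·4^{r−1} = 2·5^{r+1} + 4^{r+1}.
By strong induction, g_m = 2·5^m + 4^m for all m ≥ 0.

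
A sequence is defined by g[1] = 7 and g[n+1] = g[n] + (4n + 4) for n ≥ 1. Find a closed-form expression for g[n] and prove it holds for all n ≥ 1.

Claim: g[n] = 2n^2 + 2n + 3.

Base case: g[1] = 7, and 2·1^2 + 2·1 + 3 = 7.
Assume g[k] = 2k^2 + 2k + 3.
Then g[k+1] = g[k] + (4k + 4) = (2k^2 + 2k + 3) + (4k + 4) = 2k^2 + 6k + 7,
and 2·(k+1)^2 + 2·(k+1) + 3 = 2k^2 + 6k + 7.
This completes the inductive step, so g[n] = 2n^2 + 2n + 3 for all n ≥ 1.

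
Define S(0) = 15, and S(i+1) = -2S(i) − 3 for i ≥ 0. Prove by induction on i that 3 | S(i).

Base case: S(0) = 15 = 3·5, so 3 | S(0).
Assume 3 | S(k), so S(k) = 3t for some integer t.
Then S(k+1) = -2S(k) − 3 = -2·(3t) − 3 = 3(-2t − 1), so 3 | S(k+1).
By induction, 3 | S(i) for all i ≥ 0.

3 | S(i)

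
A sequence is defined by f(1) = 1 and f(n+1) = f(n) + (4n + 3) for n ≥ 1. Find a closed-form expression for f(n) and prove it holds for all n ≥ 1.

Claim: f(n) = 2n^2 + n − 2.

Base case: f(1) = 1, and 2·1^2 + 1 − 2 = 1.
Assume f(m) = 2m^2 + m − 2.
Then f(m+1) = f(m) + (4m + 3) = (2m^2 + m − 2) + (4m + 3) = 2m^2 + 5m + 1,
and 2·(m+1)^2 + (m+1) − 2 = 2m^2 + 5m + 1.
Hence f(n) = 2n^2 + n − 2 for every n ≥ 1, by induction.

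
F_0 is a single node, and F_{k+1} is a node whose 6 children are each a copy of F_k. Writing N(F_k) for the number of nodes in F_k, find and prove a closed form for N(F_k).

Claim: N(F_k) = (6^{k+1} − 1)/5.

Base case: N(F_0) = 1, and (6^{0+1} − 1)/5 = 1.
Assume N(F_r) = (6^{r+1} − 1)/5.
Then N(F_{r+1}) = 1 + 6N(F_r) = 1 + 6·(6^{r+1} − 1)/5 = 1 + (6^{r+2} − 6)/5 = (5 + 6^{r+2} − 6)/5 = (6^{r+2} − 1)/5.
This completes the inductive step, so N(F_k) = (6^{k+1} − 1)/5 for all k ≥ 0.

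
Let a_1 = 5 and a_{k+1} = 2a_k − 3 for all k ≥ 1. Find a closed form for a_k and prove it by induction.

Claim: a_k = 2^k + 3.

Base case: a_1 = 5, and 2^1 + 3 = 2 + 3 = 5.
Assume a_r = 2^r + 3 for some r ≥ 1.
Then a_{r+1} = 2a_r − 3 = 2·(2^r + 3) − 3 = 2^{r+1} + 6 − 3 = 2^{r+1} + 3.
Hence a_k = 2^k + 3 for every k ≥ 1, by induction.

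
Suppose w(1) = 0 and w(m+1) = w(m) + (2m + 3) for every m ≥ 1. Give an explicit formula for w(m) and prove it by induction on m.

Claim: w(m) = m^2 + 2m − 3.

Base case: w(1) = 0, and 1^2 + 2·1 − 3 = 0.
Assume w(k) = k^2 + 2k − 3.
Then w(k+1) = w(k) + (2k + 3) = (k^2 + 2k − 3) + (2k + 3) = k^2 + 4k,
and (k+1)^2 + 2·(k+1) − 3 = k^2 + 4k.
Hence w(m) = m^2 + 2m − 3 for every m ≥ 1, by induction.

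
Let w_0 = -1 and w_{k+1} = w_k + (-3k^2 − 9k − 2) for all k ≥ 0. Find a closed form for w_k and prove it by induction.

Claim: w_k = -k^3 − 3k^2 + 2k − 1.

Base case: w_0 = -1, and -0^3 − 3·0^2 + 2·0 − 1 = -1.
Assume w_m = -m^3 − 3m^2 + 2m − 1.
Then w_{m+1} = w_m + (-3m^2 − 9m − 2) = (-m^3 − 3m^2 + 2m − 1) + (-3m^2 − 9m − 2) = -m^3 − 6m^2 − 7m − 3,
and -(m+1)^3 − 3·(m+1)^2 + 2·(m+1) − 1 = -m^3 − 6m^2 − 7m − 3.
This completes the inductive step, so w_k = -k^3 − 3k^2 + 2k − 1 for all k ≥ 0.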